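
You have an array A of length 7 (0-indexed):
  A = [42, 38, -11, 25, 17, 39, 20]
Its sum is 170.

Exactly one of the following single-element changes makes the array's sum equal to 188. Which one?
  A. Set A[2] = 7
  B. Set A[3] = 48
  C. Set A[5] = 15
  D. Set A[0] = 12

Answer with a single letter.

Answer: A

Derivation:
Option A: A[2] -11->7, delta=18, new_sum=170+(18)=188 <-- matches target
Option B: A[3] 25->48, delta=23, new_sum=170+(23)=193
Option C: A[5] 39->15, delta=-24, new_sum=170+(-24)=146
Option D: A[0] 42->12, delta=-30, new_sum=170+(-30)=140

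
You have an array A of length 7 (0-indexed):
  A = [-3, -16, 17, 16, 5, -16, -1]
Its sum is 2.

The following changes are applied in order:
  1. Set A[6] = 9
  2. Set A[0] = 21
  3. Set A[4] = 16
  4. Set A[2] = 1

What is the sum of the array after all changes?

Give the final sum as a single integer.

Answer: 31

Derivation:
Initial sum: 2
Change 1: A[6] -1 -> 9, delta = 10, sum = 12
Change 2: A[0] -3 -> 21, delta = 24, sum = 36
Change 3: A[4] 5 -> 16, delta = 11, sum = 47
Change 4: A[2] 17 -> 1, delta = -16, sum = 31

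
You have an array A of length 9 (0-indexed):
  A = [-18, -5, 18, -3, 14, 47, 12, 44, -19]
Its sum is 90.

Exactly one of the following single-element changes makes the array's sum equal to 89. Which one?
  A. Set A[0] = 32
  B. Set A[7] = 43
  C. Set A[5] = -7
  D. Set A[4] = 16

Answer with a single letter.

Answer: B

Derivation:
Option A: A[0] -18->32, delta=50, new_sum=90+(50)=140
Option B: A[7] 44->43, delta=-1, new_sum=90+(-1)=89 <-- matches target
Option C: A[5] 47->-7, delta=-54, new_sum=90+(-54)=36
Option D: A[4] 14->16, delta=2, new_sum=90+(2)=92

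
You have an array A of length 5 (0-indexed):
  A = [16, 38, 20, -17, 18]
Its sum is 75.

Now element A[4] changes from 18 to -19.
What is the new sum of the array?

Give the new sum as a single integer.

Old value at index 4: 18
New value at index 4: -19
Delta = -19 - 18 = -37
New sum = old_sum + delta = 75 + (-37) = 38

Answer: 38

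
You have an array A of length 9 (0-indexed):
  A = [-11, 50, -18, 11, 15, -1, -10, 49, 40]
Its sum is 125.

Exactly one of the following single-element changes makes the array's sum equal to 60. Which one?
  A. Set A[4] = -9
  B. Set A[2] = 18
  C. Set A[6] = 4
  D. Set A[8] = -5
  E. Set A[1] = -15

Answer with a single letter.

Answer: E

Derivation:
Option A: A[4] 15->-9, delta=-24, new_sum=125+(-24)=101
Option B: A[2] -18->18, delta=36, new_sum=125+(36)=161
Option C: A[6] -10->4, delta=14, new_sum=125+(14)=139
Option D: A[8] 40->-5, delta=-45, new_sum=125+(-45)=80
Option E: A[1] 50->-15, delta=-65, new_sum=125+(-65)=60 <-- matches target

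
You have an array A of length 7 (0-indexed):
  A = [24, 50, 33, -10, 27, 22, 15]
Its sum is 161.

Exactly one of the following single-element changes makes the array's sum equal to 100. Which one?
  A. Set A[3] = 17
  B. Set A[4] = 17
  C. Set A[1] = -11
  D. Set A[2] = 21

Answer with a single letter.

Answer: C

Derivation:
Option A: A[3] -10->17, delta=27, new_sum=161+(27)=188
Option B: A[4] 27->17, delta=-10, new_sum=161+(-10)=151
Option C: A[1] 50->-11, delta=-61, new_sum=161+(-61)=100 <-- matches target
Option D: A[2] 33->21, delta=-12, new_sum=161+(-12)=149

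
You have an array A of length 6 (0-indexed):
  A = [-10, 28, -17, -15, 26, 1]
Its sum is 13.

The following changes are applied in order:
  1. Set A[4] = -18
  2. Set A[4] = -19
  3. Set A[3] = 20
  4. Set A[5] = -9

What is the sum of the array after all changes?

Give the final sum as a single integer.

Initial sum: 13
Change 1: A[4] 26 -> -18, delta = -44, sum = -31
Change 2: A[4] -18 -> -19, delta = -1, sum = -32
Change 3: A[3] -15 -> 20, delta = 35, sum = 3
Change 4: A[5] 1 -> -9, delta = -10, sum = -7

Answer: -7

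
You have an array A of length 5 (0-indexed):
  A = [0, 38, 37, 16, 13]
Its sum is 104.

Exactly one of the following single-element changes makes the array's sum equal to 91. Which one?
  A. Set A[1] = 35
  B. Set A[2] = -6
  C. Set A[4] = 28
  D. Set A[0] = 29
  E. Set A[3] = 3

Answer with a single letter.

Answer: E

Derivation:
Option A: A[1] 38->35, delta=-3, new_sum=104+(-3)=101
Option B: A[2] 37->-6, delta=-43, new_sum=104+(-43)=61
Option C: A[4] 13->28, delta=15, new_sum=104+(15)=119
Option D: A[0] 0->29, delta=29, new_sum=104+(29)=133
Option E: A[3] 16->3, delta=-13, new_sum=104+(-13)=91 <-- matches target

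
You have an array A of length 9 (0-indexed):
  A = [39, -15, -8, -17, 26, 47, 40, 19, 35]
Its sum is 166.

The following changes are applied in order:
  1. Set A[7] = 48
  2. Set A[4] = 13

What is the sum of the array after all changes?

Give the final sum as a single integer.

Answer: 182

Derivation:
Initial sum: 166
Change 1: A[7] 19 -> 48, delta = 29, sum = 195
Change 2: A[4] 26 -> 13, delta = -13, sum = 182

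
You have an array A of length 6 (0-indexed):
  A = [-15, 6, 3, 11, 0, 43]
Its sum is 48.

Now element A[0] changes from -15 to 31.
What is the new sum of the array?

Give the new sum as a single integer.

Old value at index 0: -15
New value at index 0: 31
Delta = 31 - -15 = 46
New sum = old_sum + delta = 48 + (46) = 94

Answer: 94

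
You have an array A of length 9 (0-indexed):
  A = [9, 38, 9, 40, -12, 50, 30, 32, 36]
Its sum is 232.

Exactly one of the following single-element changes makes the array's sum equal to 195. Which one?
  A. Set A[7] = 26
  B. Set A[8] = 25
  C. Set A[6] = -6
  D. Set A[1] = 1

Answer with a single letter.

Answer: D

Derivation:
Option A: A[7] 32->26, delta=-6, new_sum=232+(-6)=226
Option B: A[8] 36->25, delta=-11, new_sum=232+(-11)=221
Option C: A[6] 30->-6, delta=-36, new_sum=232+(-36)=196
Option D: A[1] 38->1, delta=-37, new_sum=232+(-37)=195 <-- matches target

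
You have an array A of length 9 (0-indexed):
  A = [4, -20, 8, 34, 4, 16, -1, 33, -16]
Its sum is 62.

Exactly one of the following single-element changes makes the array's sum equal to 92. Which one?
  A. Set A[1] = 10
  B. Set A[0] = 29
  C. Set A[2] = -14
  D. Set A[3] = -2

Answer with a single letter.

Answer: A

Derivation:
Option A: A[1] -20->10, delta=30, new_sum=62+(30)=92 <-- matches target
Option B: A[0] 4->29, delta=25, new_sum=62+(25)=87
Option C: A[2] 8->-14, delta=-22, new_sum=62+(-22)=40
Option D: A[3] 34->-2, delta=-36, new_sum=62+(-36)=26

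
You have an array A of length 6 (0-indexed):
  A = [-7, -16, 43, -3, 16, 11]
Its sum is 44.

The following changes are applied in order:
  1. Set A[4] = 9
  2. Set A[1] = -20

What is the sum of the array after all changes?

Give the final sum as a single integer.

Answer: 33

Derivation:
Initial sum: 44
Change 1: A[4] 16 -> 9, delta = -7, sum = 37
Change 2: A[1] -16 -> -20, delta = -4, sum = 33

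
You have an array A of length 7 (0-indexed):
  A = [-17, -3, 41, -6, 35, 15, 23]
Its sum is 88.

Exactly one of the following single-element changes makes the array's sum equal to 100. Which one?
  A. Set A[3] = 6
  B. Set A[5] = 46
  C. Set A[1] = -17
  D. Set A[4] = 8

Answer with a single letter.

Answer: A

Derivation:
Option A: A[3] -6->6, delta=12, new_sum=88+(12)=100 <-- matches target
Option B: A[5] 15->46, delta=31, new_sum=88+(31)=119
Option C: A[1] -3->-17, delta=-14, new_sum=88+(-14)=74
Option D: A[4] 35->8, delta=-27, new_sum=88+(-27)=61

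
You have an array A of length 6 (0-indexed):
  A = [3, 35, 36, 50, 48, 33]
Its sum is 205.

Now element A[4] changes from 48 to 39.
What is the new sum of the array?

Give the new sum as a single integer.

Answer: 196

Derivation:
Old value at index 4: 48
New value at index 4: 39
Delta = 39 - 48 = -9
New sum = old_sum + delta = 205 + (-9) = 196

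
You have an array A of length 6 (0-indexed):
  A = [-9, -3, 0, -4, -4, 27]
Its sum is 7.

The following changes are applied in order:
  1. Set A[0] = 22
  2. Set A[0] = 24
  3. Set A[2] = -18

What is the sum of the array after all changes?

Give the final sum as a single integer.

Answer: 22

Derivation:
Initial sum: 7
Change 1: A[0] -9 -> 22, delta = 31, sum = 38
Change 2: A[0] 22 -> 24, delta = 2, sum = 40
Change 3: A[2] 0 -> -18, delta = -18, sum = 22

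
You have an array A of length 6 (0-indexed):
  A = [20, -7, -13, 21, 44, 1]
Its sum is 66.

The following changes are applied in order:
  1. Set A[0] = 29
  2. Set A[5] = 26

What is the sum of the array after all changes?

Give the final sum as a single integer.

Initial sum: 66
Change 1: A[0] 20 -> 29, delta = 9, sum = 75
Change 2: A[5] 1 -> 26, delta = 25, sum = 100

Answer: 100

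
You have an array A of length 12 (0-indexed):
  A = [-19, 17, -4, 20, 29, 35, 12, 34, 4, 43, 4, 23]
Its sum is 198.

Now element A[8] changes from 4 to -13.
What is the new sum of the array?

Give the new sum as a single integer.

Old value at index 8: 4
New value at index 8: -13
Delta = -13 - 4 = -17
New sum = old_sum + delta = 198 + (-17) = 181

Answer: 181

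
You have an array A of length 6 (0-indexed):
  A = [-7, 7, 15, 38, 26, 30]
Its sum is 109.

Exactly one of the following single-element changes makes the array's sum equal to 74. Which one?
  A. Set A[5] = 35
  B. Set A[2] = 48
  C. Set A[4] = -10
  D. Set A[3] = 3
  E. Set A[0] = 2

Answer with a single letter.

Option A: A[5] 30->35, delta=5, new_sum=109+(5)=114
Option B: A[2] 15->48, delta=33, new_sum=109+(33)=142
Option C: A[4] 26->-10, delta=-36, new_sum=109+(-36)=73
Option D: A[3] 38->3, delta=-35, new_sum=109+(-35)=74 <-- matches target
Option E: A[0] -7->2, delta=9, new_sum=109+(9)=118

Answer: D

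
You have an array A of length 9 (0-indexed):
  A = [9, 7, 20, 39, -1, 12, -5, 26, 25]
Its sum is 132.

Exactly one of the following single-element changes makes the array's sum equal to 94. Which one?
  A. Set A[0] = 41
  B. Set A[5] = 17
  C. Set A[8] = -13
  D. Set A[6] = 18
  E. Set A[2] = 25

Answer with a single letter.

Answer: C

Derivation:
Option A: A[0] 9->41, delta=32, new_sum=132+(32)=164
Option B: A[5] 12->17, delta=5, new_sum=132+(5)=137
Option C: A[8] 25->-13, delta=-38, new_sum=132+(-38)=94 <-- matches target
Option D: A[6] -5->18, delta=23, new_sum=132+(23)=155
Option E: A[2] 20->25, delta=5, new_sum=132+(5)=137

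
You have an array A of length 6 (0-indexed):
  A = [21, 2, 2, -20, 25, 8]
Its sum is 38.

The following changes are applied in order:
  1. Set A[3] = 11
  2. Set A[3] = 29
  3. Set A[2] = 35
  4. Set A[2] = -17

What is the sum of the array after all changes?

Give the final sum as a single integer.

Answer: 68

Derivation:
Initial sum: 38
Change 1: A[3] -20 -> 11, delta = 31, sum = 69
Change 2: A[3] 11 -> 29, delta = 18, sum = 87
Change 3: A[2] 2 -> 35, delta = 33, sum = 120
Change 4: A[2] 35 -> -17, delta = -52, sum = 68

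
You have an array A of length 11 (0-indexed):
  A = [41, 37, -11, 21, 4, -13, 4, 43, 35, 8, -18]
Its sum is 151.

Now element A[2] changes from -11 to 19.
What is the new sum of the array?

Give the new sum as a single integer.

Old value at index 2: -11
New value at index 2: 19
Delta = 19 - -11 = 30
New sum = old_sum + delta = 151 + (30) = 181

Answer: 181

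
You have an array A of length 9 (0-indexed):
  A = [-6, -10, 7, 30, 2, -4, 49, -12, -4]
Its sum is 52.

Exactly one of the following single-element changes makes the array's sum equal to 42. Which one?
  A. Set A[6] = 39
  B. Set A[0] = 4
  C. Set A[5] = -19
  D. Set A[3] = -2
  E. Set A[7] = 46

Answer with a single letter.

Option A: A[6] 49->39, delta=-10, new_sum=52+(-10)=42 <-- matches target
Option B: A[0] -6->4, delta=10, new_sum=52+(10)=62
Option C: A[5] -4->-19, delta=-15, new_sum=52+(-15)=37
Option D: A[3] 30->-2, delta=-32, new_sum=52+(-32)=20
Option E: A[7] -12->46, delta=58, new_sum=52+(58)=110

Answer: A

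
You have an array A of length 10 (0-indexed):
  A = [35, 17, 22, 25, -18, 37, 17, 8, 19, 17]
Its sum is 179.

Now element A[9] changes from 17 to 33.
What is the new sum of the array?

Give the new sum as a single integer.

Answer: 195

Derivation:
Old value at index 9: 17
New value at index 9: 33
Delta = 33 - 17 = 16
New sum = old_sum + delta = 179 + (16) = 195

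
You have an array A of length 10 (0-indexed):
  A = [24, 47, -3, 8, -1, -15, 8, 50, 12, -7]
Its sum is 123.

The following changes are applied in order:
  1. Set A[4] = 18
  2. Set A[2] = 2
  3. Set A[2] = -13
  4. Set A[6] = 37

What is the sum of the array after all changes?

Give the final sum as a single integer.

Answer: 161

Derivation:
Initial sum: 123
Change 1: A[4] -1 -> 18, delta = 19, sum = 142
Change 2: A[2] -3 -> 2, delta = 5, sum = 147
Change 3: A[2] 2 -> -13, delta = -15, sum = 132
Change 4: A[6] 8 -> 37, delta = 29, sum = 161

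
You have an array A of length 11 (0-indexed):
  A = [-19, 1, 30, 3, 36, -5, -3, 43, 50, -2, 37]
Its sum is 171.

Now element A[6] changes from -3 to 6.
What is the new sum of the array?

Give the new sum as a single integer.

Answer: 180

Derivation:
Old value at index 6: -3
New value at index 6: 6
Delta = 6 - -3 = 9
New sum = old_sum + delta = 171 + (9) = 180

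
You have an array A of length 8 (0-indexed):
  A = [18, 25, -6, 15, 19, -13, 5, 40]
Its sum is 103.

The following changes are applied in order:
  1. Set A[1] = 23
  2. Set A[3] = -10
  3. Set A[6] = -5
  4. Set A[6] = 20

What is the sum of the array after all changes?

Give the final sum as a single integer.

Answer: 91

Derivation:
Initial sum: 103
Change 1: A[1] 25 -> 23, delta = -2, sum = 101
Change 2: A[3] 15 -> -10, delta = -25, sum = 76
Change 3: A[6] 5 -> -5, delta = -10, sum = 66
Change 4: A[6] -5 -> 20, delta = 25, sum = 91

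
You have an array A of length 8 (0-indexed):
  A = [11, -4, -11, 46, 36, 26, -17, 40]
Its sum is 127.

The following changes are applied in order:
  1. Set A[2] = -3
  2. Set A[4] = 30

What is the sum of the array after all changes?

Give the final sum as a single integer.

Answer: 129

Derivation:
Initial sum: 127
Change 1: A[2] -11 -> -3, delta = 8, sum = 135
Change 2: A[4] 36 -> 30, delta = -6, sum = 129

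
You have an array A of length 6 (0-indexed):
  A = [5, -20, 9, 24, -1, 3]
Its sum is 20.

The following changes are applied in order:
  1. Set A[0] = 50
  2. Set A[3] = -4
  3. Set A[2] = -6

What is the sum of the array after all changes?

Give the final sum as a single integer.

Initial sum: 20
Change 1: A[0] 5 -> 50, delta = 45, sum = 65
Change 2: A[3] 24 -> -4, delta = -28, sum = 37
Change 3: A[2] 9 -> -6, delta = -15, sum = 22

Answer: 22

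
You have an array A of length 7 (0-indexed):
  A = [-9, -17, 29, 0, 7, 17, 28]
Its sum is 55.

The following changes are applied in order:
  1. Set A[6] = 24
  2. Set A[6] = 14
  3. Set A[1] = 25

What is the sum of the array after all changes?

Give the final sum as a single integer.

Initial sum: 55
Change 1: A[6] 28 -> 24, delta = -4, sum = 51
Change 2: A[6] 24 -> 14, delta = -10, sum = 41
Change 3: A[1] -17 -> 25, delta = 42, sum = 83

Answer: 83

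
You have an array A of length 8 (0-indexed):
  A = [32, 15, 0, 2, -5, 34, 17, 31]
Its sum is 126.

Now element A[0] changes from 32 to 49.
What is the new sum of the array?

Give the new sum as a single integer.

Old value at index 0: 32
New value at index 0: 49
Delta = 49 - 32 = 17
New sum = old_sum + delta = 126 + (17) = 143

Answer: 143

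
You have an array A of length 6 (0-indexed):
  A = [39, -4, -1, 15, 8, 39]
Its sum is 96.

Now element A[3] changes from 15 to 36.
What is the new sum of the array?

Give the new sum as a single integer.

Old value at index 3: 15
New value at index 3: 36
Delta = 36 - 15 = 21
New sum = old_sum + delta = 96 + (21) = 117

Answer: 117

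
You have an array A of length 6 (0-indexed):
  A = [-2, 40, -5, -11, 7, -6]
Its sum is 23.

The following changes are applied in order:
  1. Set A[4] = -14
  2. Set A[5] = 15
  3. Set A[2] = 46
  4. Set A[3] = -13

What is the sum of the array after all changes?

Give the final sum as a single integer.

Answer: 72

Derivation:
Initial sum: 23
Change 1: A[4] 7 -> -14, delta = -21, sum = 2
Change 2: A[5] -6 -> 15, delta = 21, sum = 23
Change 3: A[2] -5 -> 46, delta = 51, sum = 74
Change 4: A[3] -11 -> -13, delta = -2, sum = 72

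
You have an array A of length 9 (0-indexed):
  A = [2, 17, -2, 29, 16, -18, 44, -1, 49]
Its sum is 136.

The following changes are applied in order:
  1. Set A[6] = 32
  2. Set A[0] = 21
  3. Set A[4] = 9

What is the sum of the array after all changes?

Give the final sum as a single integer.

Initial sum: 136
Change 1: A[6] 44 -> 32, delta = -12, sum = 124
Change 2: A[0] 2 -> 21, delta = 19, sum = 143
Change 3: A[4] 16 -> 9, delta = -7, sum = 136

Answer: 136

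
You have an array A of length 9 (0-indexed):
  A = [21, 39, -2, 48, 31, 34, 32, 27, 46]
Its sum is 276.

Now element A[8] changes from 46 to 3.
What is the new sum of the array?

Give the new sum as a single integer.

Old value at index 8: 46
New value at index 8: 3
Delta = 3 - 46 = -43
New sum = old_sum + delta = 276 + (-43) = 233

Answer: 233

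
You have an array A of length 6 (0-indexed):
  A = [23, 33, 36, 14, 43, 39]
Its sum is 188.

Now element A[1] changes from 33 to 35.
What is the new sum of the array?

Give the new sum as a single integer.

Answer: 190

Derivation:
Old value at index 1: 33
New value at index 1: 35
Delta = 35 - 33 = 2
New sum = old_sum + delta = 188 + (2) = 190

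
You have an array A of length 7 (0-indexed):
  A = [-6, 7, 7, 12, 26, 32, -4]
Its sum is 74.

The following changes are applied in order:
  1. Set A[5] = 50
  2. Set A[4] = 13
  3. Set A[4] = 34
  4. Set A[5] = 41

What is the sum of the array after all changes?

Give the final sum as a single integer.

Initial sum: 74
Change 1: A[5] 32 -> 50, delta = 18, sum = 92
Change 2: A[4] 26 -> 13, delta = -13, sum = 79
Change 3: A[4] 13 -> 34, delta = 21, sum = 100
Change 4: A[5] 50 -> 41, delta = -9, sum = 91

Answer: 91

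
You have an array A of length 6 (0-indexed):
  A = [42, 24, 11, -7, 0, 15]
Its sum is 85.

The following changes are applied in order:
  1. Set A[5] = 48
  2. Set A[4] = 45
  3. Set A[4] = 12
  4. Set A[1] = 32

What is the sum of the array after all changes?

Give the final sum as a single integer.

Answer: 138

Derivation:
Initial sum: 85
Change 1: A[5] 15 -> 48, delta = 33, sum = 118
Change 2: A[4] 0 -> 45, delta = 45, sum = 163
Change 3: A[4] 45 -> 12, delta = -33, sum = 130
Change 4: A[1] 24 -> 32, delta = 8, sum = 138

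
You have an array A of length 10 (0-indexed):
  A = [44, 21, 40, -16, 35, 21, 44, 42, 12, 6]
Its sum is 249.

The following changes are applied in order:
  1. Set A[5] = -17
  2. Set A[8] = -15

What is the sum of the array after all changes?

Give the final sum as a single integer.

Answer: 184

Derivation:
Initial sum: 249
Change 1: A[5] 21 -> -17, delta = -38, sum = 211
Change 2: A[8] 12 -> -15, delta = -27, sum = 184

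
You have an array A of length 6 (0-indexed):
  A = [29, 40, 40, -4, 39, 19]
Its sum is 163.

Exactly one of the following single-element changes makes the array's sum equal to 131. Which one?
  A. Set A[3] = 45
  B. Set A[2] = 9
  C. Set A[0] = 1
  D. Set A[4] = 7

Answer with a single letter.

Option A: A[3] -4->45, delta=49, new_sum=163+(49)=212
Option B: A[2] 40->9, delta=-31, new_sum=163+(-31)=132
Option C: A[0] 29->1, delta=-28, new_sum=163+(-28)=135
Option D: A[4] 39->7, delta=-32, new_sum=163+(-32)=131 <-- matches target

Answer: D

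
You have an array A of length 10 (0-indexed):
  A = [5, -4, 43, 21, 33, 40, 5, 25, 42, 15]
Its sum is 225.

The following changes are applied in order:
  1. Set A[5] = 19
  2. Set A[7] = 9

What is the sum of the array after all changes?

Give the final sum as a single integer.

Answer: 188

Derivation:
Initial sum: 225
Change 1: A[5] 40 -> 19, delta = -21, sum = 204
Change 2: A[7] 25 -> 9, delta = -16, sum = 188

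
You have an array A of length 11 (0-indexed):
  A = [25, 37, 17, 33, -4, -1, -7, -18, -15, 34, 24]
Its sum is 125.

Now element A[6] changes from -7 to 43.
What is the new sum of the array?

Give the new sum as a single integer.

Old value at index 6: -7
New value at index 6: 43
Delta = 43 - -7 = 50
New sum = old_sum + delta = 125 + (50) = 175

Answer: 175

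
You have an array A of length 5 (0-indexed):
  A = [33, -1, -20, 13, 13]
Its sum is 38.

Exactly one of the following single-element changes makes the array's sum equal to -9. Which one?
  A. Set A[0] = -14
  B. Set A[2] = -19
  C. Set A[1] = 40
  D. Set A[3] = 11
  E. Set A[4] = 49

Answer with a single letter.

Option A: A[0] 33->-14, delta=-47, new_sum=38+(-47)=-9 <-- matches target
Option B: A[2] -20->-19, delta=1, new_sum=38+(1)=39
Option C: A[1] -1->40, delta=41, new_sum=38+(41)=79
Option D: A[3] 13->11, delta=-2, new_sum=38+(-2)=36
Option E: A[4] 13->49, delta=36, new_sum=38+(36)=74

Answer: A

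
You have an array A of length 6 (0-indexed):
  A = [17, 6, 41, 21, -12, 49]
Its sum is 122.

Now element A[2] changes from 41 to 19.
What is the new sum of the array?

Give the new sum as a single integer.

Old value at index 2: 41
New value at index 2: 19
Delta = 19 - 41 = -22
New sum = old_sum + delta = 122 + (-22) = 100

Answer: 100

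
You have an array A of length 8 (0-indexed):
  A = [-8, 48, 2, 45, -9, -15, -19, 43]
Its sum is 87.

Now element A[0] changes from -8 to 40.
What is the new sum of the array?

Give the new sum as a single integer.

Old value at index 0: -8
New value at index 0: 40
Delta = 40 - -8 = 48
New sum = old_sum + delta = 87 + (48) = 135

Answer: 135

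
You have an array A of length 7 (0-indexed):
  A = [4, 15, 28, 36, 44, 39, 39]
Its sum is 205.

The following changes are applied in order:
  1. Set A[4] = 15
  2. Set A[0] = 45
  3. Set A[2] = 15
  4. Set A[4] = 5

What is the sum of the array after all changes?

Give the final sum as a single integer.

Answer: 194

Derivation:
Initial sum: 205
Change 1: A[4] 44 -> 15, delta = -29, sum = 176
Change 2: A[0] 4 -> 45, delta = 41, sum = 217
Change 3: A[2] 28 -> 15, delta = -13, sum = 204
Change 4: A[4] 15 -> 5, delta = -10, sum = 194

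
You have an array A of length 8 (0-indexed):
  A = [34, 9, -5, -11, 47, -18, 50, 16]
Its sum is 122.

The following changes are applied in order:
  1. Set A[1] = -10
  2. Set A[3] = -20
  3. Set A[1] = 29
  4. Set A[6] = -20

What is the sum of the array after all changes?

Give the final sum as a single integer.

Initial sum: 122
Change 1: A[1] 9 -> -10, delta = -19, sum = 103
Change 2: A[3] -11 -> -20, delta = -9, sum = 94
Change 3: A[1] -10 -> 29, delta = 39, sum = 133
Change 4: A[6] 50 -> -20, delta = -70, sum = 63

Answer: 63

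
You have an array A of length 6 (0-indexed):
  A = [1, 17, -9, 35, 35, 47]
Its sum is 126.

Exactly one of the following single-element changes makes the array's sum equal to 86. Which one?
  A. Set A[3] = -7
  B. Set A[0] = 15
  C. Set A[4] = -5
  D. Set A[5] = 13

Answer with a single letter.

Option A: A[3] 35->-7, delta=-42, new_sum=126+(-42)=84
Option B: A[0] 1->15, delta=14, new_sum=126+(14)=140
Option C: A[4] 35->-5, delta=-40, new_sum=126+(-40)=86 <-- matches target
Option D: A[5] 47->13, delta=-34, new_sum=126+(-34)=92

Answer: C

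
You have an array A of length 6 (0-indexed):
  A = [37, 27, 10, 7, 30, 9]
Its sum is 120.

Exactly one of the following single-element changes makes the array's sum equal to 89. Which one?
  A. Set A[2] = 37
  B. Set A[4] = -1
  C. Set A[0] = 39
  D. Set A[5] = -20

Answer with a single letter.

Option A: A[2] 10->37, delta=27, new_sum=120+(27)=147
Option B: A[4] 30->-1, delta=-31, new_sum=120+(-31)=89 <-- matches target
Option C: A[0] 37->39, delta=2, new_sum=120+(2)=122
Option D: A[5] 9->-20, delta=-29, new_sum=120+(-29)=91

Answer: B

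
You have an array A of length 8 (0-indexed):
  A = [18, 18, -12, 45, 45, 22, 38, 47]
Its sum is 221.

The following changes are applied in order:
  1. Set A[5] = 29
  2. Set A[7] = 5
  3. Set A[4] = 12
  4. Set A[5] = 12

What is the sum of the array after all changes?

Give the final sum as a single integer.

Answer: 136

Derivation:
Initial sum: 221
Change 1: A[5] 22 -> 29, delta = 7, sum = 228
Change 2: A[7] 47 -> 5, delta = -42, sum = 186
Change 3: A[4] 45 -> 12, delta = -33, sum = 153
Change 4: A[5] 29 -> 12, delta = -17, sum = 136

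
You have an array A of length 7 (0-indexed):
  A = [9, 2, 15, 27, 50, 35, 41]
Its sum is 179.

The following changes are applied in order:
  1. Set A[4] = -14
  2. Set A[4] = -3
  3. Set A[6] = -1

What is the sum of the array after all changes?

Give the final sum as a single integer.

Initial sum: 179
Change 1: A[4] 50 -> -14, delta = -64, sum = 115
Change 2: A[4] -14 -> -3, delta = 11, sum = 126
Change 3: A[6] 41 -> -1, delta = -42, sum = 84

Answer: 84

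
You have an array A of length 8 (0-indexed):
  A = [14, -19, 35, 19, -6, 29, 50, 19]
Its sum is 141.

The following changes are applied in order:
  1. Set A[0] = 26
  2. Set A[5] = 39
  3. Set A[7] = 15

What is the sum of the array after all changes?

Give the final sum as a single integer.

Initial sum: 141
Change 1: A[0] 14 -> 26, delta = 12, sum = 153
Change 2: A[5] 29 -> 39, delta = 10, sum = 163
Change 3: A[7] 19 -> 15, delta = -4, sum = 159

Answer: 159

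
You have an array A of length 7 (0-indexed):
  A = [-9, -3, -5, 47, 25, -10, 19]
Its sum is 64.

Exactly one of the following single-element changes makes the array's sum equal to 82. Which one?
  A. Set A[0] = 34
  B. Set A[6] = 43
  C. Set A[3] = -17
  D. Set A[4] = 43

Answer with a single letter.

Option A: A[0] -9->34, delta=43, new_sum=64+(43)=107
Option B: A[6] 19->43, delta=24, new_sum=64+(24)=88
Option C: A[3] 47->-17, delta=-64, new_sum=64+(-64)=0
Option D: A[4] 25->43, delta=18, new_sum=64+(18)=82 <-- matches target

Answer: D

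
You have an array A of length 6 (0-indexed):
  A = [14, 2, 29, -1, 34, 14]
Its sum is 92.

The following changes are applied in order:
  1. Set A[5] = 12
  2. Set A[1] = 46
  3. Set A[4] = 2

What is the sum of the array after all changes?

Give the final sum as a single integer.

Answer: 102

Derivation:
Initial sum: 92
Change 1: A[5] 14 -> 12, delta = -2, sum = 90
Change 2: A[1] 2 -> 46, delta = 44, sum = 134
Change 3: A[4] 34 -> 2, delta = -32, sum = 102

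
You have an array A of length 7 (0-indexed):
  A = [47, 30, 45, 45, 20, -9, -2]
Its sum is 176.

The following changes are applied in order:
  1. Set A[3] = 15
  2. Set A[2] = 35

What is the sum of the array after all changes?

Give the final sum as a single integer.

Initial sum: 176
Change 1: A[3] 45 -> 15, delta = -30, sum = 146
Change 2: A[2] 45 -> 35, delta = -10, sum = 136

Answer: 136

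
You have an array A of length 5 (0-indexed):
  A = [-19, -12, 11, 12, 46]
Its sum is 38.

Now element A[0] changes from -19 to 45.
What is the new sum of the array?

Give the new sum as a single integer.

Old value at index 0: -19
New value at index 0: 45
Delta = 45 - -19 = 64
New sum = old_sum + delta = 38 + (64) = 102

Answer: 102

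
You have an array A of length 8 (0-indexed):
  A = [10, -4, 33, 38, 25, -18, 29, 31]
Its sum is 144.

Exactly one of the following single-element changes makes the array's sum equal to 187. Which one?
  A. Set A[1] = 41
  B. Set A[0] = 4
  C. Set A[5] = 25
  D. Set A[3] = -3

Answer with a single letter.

Option A: A[1] -4->41, delta=45, new_sum=144+(45)=189
Option B: A[0] 10->4, delta=-6, new_sum=144+(-6)=138
Option C: A[5] -18->25, delta=43, new_sum=144+(43)=187 <-- matches target
Option D: A[3] 38->-3, delta=-41, new_sum=144+(-41)=103

Answer: C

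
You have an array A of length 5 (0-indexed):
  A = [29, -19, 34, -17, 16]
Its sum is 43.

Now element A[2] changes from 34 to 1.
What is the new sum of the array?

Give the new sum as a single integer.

Old value at index 2: 34
New value at index 2: 1
Delta = 1 - 34 = -33
New sum = old_sum + delta = 43 + (-33) = 10

Answer: 10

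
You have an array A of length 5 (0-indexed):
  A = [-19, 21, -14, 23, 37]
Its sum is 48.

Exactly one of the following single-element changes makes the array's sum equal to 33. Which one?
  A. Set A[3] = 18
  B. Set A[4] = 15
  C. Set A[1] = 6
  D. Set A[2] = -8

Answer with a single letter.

Option A: A[3] 23->18, delta=-5, new_sum=48+(-5)=43
Option B: A[4] 37->15, delta=-22, new_sum=48+(-22)=26
Option C: A[1] 21->6, delta=-15, new_sum=48+(-15)=33 <-- matches target
Option D: A[2] -14->-8, delta=6, new_sum=48+(6)=54

Answer: C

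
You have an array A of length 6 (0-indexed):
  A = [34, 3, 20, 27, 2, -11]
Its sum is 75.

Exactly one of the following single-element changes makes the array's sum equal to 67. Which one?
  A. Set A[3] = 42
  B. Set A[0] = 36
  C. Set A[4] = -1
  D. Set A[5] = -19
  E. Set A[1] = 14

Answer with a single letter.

Answer: D

Derivation:
Option A: A[3] 27->42, delta=15, new_sum=75+(15)=90
Option B: A[0] 34->36, delta=2, new_sum=75+(2)=77
Option C: A[4] 2->-1, delta=-3, new_sum=75+(-3)=72
Option D: A[5] -11->-19, delta=-8, new_sum=75+(-8)=67 <-- matches target
Option E: A[1] 3->14, delta=11, new_sum=75+(11)=86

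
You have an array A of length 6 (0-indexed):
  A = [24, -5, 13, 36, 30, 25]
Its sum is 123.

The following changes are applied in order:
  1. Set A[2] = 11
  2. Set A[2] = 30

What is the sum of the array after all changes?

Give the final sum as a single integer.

Answer: 140

Derivation:
Initial sum: 123
Change 1: A[2] 13 -> 11, delta = -2, sum = 121
Change 2: A[2] 11 -> 30, delta = 19, sum = 140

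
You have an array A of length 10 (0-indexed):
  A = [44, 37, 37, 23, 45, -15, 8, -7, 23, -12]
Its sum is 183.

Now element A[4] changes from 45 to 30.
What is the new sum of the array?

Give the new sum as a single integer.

Old value at index 4: 45
New value at index 4: 30
Delta = 30 - 45 = -15
New sum = old_sum + delta = 183 + (-15) = 168

Answer: 168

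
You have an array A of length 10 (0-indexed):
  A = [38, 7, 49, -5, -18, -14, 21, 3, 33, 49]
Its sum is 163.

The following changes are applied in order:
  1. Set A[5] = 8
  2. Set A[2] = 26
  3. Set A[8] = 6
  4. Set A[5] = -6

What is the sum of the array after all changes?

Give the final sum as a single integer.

Initial sum: 163
Change 1: A[5] -14 -> 8, delta = 22, sum = 185
Change 2: A[2] 49 -> 26, delta = -23, sum = 162
Change 3: A[8] 33 -> 6, delta = -27, sum = 135
Change 4: A[5] 8 -> -6, delta = -14, sum = 121

Answer: 121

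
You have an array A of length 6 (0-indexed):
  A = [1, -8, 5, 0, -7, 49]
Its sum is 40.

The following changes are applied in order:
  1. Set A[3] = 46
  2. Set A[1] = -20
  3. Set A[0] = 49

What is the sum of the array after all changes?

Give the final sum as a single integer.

Answer: 122

Derivation:
Initial sum: 40
Change 1: A[3] 0 -> 46, delta = 46, sum = 86
Change 2: A[1] -8 -> -20, delta = -12, sum = 74
Change 3: A[0] 1 -> 49, delta = 48, sum = 122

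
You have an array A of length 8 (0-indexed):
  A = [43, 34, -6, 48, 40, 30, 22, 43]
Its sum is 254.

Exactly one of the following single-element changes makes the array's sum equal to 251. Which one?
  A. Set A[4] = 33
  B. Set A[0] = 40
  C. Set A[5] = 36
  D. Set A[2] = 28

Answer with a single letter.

Option A: A[4] 40->33, delta=-7, new_sum=254+(-7)=247
Option B: A[0] 43->40, delta=-3, new_sum=254+(-3)=251 <-- matches target
Option C: A[5] 30->36, delta=6, new_sum=254+(6)=260
Option D: A[2] -6->28, delta=34, new_sum=254+(34)=288

Answer: B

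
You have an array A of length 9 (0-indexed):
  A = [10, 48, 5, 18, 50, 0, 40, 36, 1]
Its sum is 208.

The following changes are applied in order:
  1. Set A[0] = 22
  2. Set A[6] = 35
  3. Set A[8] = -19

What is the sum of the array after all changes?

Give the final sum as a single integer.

Initial sum: 208
Change 1: A[0] 10 -> 22, delta = 12, sum = 220
Change 2: A[6] 40 -> 35, delta = -5, sum = 215
Change 3: A[8] 1 -> -19, delta = -20, sum = 195

Answer: 195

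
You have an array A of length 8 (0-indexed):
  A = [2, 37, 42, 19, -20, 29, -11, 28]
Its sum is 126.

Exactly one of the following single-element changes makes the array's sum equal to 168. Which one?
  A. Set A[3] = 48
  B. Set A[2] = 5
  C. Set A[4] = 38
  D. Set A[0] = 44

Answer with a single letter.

Answer: D

Derivation:
Option A: A[3] 19->48, delta=29, new_sum=126+(29)=155
Option B: A[2] 42->5, delta=-37, new_sum=126+(-37)=89
Option C: A[4] -20->38, delta=58, new_sum=126+(58)=184
Option D: A[0] 2->44, delta=42, new_sum=126+(42)=168 <-- matches target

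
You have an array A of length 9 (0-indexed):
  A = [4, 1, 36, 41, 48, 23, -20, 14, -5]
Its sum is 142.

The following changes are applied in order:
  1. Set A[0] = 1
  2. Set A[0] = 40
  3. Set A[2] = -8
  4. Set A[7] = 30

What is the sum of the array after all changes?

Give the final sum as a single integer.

Initial sum: 142
Change 1: A[0] 4 -> 1, delta = -3, sum = 139
Change 2: A[0] 1 -> 40, delta = 39, sum = 178
Change 3: A[2] 36 -> -8, delta = -44, sum = 134
Change 4: A[7] 14 -> 30, delta = 16, sum = 150

Answer: 150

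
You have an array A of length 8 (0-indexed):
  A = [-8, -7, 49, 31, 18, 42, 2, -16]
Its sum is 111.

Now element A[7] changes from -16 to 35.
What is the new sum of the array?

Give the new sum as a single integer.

Answer: 162

Derivation:
Old value at index 7: -16
New value at index 7: 35
Delta = 35 - -16 = 51
New sum = old_sum + delta = 111 + (51) = 162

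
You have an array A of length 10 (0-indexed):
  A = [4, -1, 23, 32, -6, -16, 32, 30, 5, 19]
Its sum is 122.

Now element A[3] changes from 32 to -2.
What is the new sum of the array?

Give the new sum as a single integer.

Old value at index 3: 32
New value at index 3: -2
Delta = -2 - 32 = -34
New sum = old_sum + delta = 122 + (-34) = 88

Answer: 88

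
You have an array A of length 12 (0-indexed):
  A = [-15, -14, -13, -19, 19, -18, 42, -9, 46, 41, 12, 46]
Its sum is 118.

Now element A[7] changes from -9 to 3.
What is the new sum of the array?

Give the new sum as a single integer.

Answer: 130

Derivation:
Old value at index 7: -9
New value at index 7: 3
Delta = 3 - -9 = 12
New sum = old_sum + delta = 118 + (12) = 130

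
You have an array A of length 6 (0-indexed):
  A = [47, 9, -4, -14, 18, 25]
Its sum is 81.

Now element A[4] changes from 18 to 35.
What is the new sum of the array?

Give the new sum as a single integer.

Old value at index 4: 18
New value at index 4: 35
Delta = 35 - 18 = 17
New sum = old_sum + delta = 81 + (17) = 98

Answer: 98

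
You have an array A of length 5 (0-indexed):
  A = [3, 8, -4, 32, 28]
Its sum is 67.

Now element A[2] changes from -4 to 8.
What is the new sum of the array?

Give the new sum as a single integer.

Answer: 79

Derivation:
Old value at index 2: -4
New value at index 2: 8
Delta = 8 - -4 = 12
New sum = old_sum + delta = 67 + (12) = 79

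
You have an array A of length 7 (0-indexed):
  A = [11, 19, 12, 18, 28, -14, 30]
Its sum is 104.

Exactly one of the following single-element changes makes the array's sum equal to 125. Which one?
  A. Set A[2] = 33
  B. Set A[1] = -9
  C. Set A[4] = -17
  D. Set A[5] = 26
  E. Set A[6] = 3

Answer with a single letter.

Option A: A[2] 12->33, delta=21, new_sum=104+(21)=125 <-- matches target
Option B: A[1] 19->-9, delta=-28, new_sum=104+(-28)=76
Option C: A[4] 28->-17, delta=-45, new_sum=104+(-45)=59
Option D: A[5] -14->26, delta=40, new_sum=104+(40)=144
Option E: A[6] 30->3, delta=-27, new_sum=104+(-27)=77

Answer: A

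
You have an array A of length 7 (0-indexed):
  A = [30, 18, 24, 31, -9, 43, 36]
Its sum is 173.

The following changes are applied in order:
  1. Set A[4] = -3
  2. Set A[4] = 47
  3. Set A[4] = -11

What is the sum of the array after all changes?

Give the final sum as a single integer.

Initial sum: 173
Change 1: A[4] -9 -> -3, delta = 6, sum = 179
Change 2: A[4] -3 -> 47, delta = 50, sum = 229
Change 3: A[4] 47 -> -11, delta = -58, sum = 171

Answer: 171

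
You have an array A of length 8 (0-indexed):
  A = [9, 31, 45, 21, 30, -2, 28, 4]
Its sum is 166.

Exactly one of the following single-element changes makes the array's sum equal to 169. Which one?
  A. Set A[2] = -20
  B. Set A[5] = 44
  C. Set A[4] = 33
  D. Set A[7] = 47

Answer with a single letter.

Answer: C

Derivation:
Option A: A[2] 45->-20, delta=-65, new_sum=166+(-65)=101
Option B: A[5] -2->44, delta=46, new_sum=166+(46)=212
Option C: A[4] 30->33, delta=3, new_sum=166+(3)=169 <-- matches target
Option D: A[7] 4->47, delta=43, new_sum=166+(43)=209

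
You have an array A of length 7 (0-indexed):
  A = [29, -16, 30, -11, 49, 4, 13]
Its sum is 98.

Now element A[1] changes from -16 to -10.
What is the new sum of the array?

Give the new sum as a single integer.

Answer: 104

Derivation:
Old value at index 1: -16
New value at index 1: -10
Delta = -10 - -16 = 6
New sum = old_sum + delta = 98 + (6) = 104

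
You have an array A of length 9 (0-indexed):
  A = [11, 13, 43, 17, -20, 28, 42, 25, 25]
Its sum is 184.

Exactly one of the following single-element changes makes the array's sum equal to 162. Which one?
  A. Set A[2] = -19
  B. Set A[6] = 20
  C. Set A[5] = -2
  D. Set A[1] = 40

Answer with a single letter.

Option A: A[2] 43->-19, delta=-62, new_sum=184+(-62)=122
Option B: A[6] 42->20, delta=-22, new_sum=184+(-22)=162 <-- matches target
Option C: A[5] 28->-2, delta=-30, new_sum=184+(-30)=154
Option D: A[1] 13->40, delta=27, new_sum=184+(27)=211

Answer: B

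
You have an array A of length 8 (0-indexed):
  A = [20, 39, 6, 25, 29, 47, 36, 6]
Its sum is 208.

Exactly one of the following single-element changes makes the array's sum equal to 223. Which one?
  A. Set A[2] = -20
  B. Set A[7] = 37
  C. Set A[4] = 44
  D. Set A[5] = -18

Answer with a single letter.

Option A: A[2] 6->-20, delta=-26, new_sum=208+(-26)=182
Option B: A[7] 6->37, delta=31, new_sum=208+(31)=239
Option C: A[4] 29->44, delta=15, new_sum=208+(15)=223 <-- matches target
Option D: A[5] 47->-18, delta=-65, new_sum=208+(-65)=143

Answer: C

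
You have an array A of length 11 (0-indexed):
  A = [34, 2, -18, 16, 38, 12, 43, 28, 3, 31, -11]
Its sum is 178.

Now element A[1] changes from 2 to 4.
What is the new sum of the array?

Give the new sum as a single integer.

Answer: 180

Derivation:
Old value at index 1: 2
New value at index 1: 4
Delta = 4 - 2 = 2
New sum = old_sum + delta = 178 + (2) = 180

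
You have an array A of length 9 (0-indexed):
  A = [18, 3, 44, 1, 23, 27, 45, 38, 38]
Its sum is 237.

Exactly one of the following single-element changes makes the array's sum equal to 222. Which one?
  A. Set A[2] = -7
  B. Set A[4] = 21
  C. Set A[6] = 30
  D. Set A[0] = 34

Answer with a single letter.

Option A: A[2] 44->-7, delta=-51, new_sum=237+(-51)=186
Option B: A[4] 23->21, delta=-2, new_sum=237+(-2)=235
Option C: A[6] 45->30, delta=-15, new_sum=237+(-15)=222 <-- matches target
Option D: A[0] 18->34, delta=16, new_sum=237+(16)=253

Answer: C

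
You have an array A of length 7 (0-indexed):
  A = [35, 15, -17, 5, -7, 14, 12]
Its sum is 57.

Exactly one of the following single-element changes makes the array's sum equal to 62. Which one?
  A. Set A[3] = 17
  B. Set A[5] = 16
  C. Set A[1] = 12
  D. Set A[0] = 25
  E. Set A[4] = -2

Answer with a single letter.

Option A: A[3] 5->17, delta=12, new_sum=57+(12)=69
Option B: A[5] 14->16, delta=2, new_sum=57+(2)=59
Option C: A[1] 15->12, delta=-3, new_sum=57+(-3)=54
Option D: A[0] 35->25, delta=-10, new_sum=57+(-10)=47
Option E: A[4] -7->-2, delta=5, new_sum=57+(5)=62 <-- matches target

Answer: E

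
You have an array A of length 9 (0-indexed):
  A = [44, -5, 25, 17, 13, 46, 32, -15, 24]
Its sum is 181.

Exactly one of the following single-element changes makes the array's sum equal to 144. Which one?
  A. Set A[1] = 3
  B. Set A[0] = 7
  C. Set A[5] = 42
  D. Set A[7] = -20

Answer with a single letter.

Option A: A[1] -5->3, delta=8, new_sum=181+(8)=189
Option B: A[0] 44->7, delta=-37, new_sum=181+(-37)=144 <-- matches target
Option C: A[5] 46->42, delta=-4, new_sum=181+(-4)=177
Option D: A[7] -15->-20, delta=-5, new_sum=181+(-5)=176

Answer: B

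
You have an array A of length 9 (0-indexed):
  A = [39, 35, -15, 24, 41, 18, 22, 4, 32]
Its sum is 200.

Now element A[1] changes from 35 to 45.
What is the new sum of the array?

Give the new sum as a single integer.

Old value at index 1: 35
New value at index 1: 45
Delta = 45 - 35 = 10
New sum = old_sum + delta = 200 + (10) = 210

Answer: 210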